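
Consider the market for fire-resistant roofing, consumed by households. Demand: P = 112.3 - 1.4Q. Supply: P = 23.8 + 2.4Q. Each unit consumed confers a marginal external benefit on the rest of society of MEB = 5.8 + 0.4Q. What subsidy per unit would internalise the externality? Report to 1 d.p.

subsidy = 16.9 per unit

Social marginal benefit = demand + MEB = 118.1 - Q.
Set SMB = MC: 118.1 - Q = 23.8 + 2.4Q → Q* = 27.7353.
The Pigouvian subsidy equals MEB at Q*: 5.8 + 0.4×27.7353 = 16.8941.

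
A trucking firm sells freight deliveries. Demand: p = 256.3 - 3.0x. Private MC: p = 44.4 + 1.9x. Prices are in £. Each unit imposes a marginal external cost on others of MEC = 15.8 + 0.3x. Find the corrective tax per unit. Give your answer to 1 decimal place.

Social marginal cost = private MC + MEC = 60.2 + 2.2x.
Set SMC = demand: 60.2 + 2.2x = 256.3 - 3.0x → x* = 37.7115.
The Pigouvian tax equals MEC at x*: 15.8 + 0.3×37.7115 = 27.1135.

tax = £27.1 per unit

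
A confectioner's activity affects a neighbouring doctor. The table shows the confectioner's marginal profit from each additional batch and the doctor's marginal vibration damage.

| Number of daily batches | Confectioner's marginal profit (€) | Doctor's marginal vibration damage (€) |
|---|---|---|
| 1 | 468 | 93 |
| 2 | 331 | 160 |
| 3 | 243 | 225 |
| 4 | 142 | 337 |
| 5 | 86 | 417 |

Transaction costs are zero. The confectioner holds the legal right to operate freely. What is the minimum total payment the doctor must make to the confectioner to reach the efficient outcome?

Left alone the confectioner would choose level 5 (marginal profit stays positive).
Efficient level: k* = 3 (marginal profit ≥ marginal vibration damage through 3).
The doctor must at least cover the confectioner's forgone profit from cutting 5→3: 142 + 86 = 228.

€228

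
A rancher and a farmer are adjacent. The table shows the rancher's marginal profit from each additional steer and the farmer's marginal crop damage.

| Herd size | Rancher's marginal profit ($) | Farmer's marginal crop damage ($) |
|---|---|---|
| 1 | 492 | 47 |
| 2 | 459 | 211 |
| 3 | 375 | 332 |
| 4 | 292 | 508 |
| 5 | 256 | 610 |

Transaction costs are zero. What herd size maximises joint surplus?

Bargaining reaches the level where marginal profit last exceeds marginal crop damage.
That holds through level 3 (375 ≥ 332) but not at 4 (292 < 508).

3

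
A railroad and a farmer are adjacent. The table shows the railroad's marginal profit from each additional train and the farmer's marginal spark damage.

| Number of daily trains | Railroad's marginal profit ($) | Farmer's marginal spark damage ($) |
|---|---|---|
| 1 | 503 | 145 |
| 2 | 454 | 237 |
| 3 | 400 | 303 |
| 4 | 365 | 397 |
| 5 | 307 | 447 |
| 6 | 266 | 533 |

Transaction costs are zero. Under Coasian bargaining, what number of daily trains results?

3

Bargaining reaches the level where marginal profit last exceeds marginal spark damage.
That holds through level 3 (400 ≥ 303) but not at 4 (365 < 397).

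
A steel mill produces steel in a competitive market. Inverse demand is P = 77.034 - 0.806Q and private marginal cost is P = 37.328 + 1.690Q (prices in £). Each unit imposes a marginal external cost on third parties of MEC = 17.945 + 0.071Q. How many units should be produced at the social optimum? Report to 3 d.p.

Social marginal cost = private MC + MEC = 55.273 + 1.761Q.
Set SMC = demand: 55.273 + 1.761Q = 77.034 - 0.806Q → Q* = 8.4772.

Q* = 8.477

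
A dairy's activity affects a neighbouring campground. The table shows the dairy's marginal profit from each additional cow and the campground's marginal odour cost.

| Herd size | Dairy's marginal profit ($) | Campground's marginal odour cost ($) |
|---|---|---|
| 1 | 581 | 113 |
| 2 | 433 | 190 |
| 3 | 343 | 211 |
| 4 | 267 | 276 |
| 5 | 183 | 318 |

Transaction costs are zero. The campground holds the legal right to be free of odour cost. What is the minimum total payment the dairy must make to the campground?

$514

Efficient level: marginal profit ≥ marginal odour cost through level 3, so k* = 3.
With the campground holding the right, the dairy must at least compensate total damage at k*: 113 + 190 + 211 = 514.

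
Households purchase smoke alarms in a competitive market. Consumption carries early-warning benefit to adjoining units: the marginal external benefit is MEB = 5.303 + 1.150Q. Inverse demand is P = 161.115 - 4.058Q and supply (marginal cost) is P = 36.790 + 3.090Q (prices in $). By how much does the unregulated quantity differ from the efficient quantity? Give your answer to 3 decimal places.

Market equilibrium (private): 36.790 + 3.090Q = 161.115 - 4.058Q → Q_m = 17.3930.
Social marginal benefit = demand + MEB = 166.418 - 2.908Q.
Set SMB = MC: 166.418 - 2.908Q = 36.790 + 3.090Q → Q* = 21.6119.
Gap = |17.3930 − 21.6119| = 4.2189.

4.219 units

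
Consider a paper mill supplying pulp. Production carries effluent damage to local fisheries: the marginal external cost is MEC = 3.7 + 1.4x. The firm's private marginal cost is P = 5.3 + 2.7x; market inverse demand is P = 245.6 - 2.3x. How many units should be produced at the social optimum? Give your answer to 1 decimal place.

x* = 37.0

Social marginal cost = private MC + MEC = 9.0 + 4.1x.
Set SMC = demand: 9.0 + 4.1x = 245.6 - 2.3x → x* = 36.9688.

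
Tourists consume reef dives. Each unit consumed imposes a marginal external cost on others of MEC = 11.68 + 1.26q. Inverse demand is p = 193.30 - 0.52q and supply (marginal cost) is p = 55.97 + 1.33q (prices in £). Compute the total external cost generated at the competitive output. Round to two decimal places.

Market equilibrium (private): 55.97 + 1.33q = 193.30 - 0.52q → q_m = 74.2324.
Total external cost = ∫₀^{q_m} (11.68 + 1.26q) dq = 11.68×74.2324 + ½×1.26×74.2324² = 4338.6174.

£4338.62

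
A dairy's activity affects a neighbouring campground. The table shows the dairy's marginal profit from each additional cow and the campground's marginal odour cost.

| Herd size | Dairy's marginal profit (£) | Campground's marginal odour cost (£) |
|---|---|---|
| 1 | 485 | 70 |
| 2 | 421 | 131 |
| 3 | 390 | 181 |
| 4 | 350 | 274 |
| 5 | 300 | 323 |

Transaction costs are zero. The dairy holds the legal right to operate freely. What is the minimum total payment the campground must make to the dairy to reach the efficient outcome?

Left alone the dairy would choose level 5 (marginal profit stays positive).
Efficient level: k* = 4 (marginal profit ≥ marginal odour cost through 4).
The campground must at least cover the dairy's forgone profit from cutting 5→4: 300 = 300.

£300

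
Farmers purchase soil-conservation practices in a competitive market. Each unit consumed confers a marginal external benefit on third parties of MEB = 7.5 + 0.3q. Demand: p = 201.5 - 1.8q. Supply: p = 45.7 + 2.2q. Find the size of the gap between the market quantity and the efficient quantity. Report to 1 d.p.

Market equilibrium (private): 45.7 + 2.2q = 201.5 - 1.8q → q_m = 38.9500.
Social marginal benefit = demand + MEB = 209.0 - 1.5q.
Set SMB = MC: 209.0 - 1.5q = 45.7 + 2.2q → q* = 44.1351.
Gap = |38.9500 − 44.1351| = 5.1851.

5.2 units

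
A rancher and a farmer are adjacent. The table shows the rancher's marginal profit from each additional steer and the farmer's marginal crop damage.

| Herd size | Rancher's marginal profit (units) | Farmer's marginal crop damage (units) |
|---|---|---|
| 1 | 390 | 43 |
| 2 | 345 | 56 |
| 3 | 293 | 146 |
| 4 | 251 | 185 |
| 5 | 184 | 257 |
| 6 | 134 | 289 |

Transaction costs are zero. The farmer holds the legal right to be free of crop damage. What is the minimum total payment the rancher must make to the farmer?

430

Efficient level: marginal profit ≥ marginal crop damage through level 4, so k* = 4.
With the farmer holding the right, the rancher must at least compensate total damage at k*: 43 + 56 + 146 + 185 = 430.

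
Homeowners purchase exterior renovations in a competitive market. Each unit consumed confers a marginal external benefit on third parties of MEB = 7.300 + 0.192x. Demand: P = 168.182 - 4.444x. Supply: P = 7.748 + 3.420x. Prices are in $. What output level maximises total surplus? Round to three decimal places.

x* = 21.863

Social marginal benefit = demand + MEB = 175.482 - 4.252x.
Set SMB = MC: 175.482 - 4.252x = 7.748 + 3.420x → x* = 21.8631.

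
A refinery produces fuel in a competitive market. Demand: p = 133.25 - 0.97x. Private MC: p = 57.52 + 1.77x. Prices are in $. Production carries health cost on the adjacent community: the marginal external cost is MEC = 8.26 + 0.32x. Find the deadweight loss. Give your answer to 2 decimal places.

DWL = $47.80

Market equilibrium (private): 57.52 + 1.77x = 133.25 - 0.97x → x_m = 27.6387.
Social marginal cost = private MC + MEC = 65.78 + 2.09x.
Set SMC = demand: 65.78 + 2.09x = 133.25 - 0.97x → x* = 22.0490.
Between x* and x_m the wedge SMC − demand runs linearly from 0 to MEC(x_m), so the loss is a triangle.
DWL = ½ × 5.5897 × 17.1044 = 47.8042.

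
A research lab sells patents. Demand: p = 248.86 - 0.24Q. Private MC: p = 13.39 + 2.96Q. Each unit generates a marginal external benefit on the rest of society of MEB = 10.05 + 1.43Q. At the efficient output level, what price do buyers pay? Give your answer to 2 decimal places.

P = 215.57

Social marginal cost = private MC − MEB = 3.34 + 1.53Q.
Set SMC = demand: 3.34 + 1.53Q = 248.86 - 0.24Q → Q* = 138.7119.
Consumer price on the demand curve at Q*: 248.86 − 0.24×138.7119 = 215.5691.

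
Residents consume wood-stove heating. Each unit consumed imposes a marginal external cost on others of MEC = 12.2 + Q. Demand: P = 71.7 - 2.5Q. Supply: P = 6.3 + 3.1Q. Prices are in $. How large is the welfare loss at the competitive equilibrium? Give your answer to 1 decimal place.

DWL = $43.2

Market equilibrium (private): 6.3 + 3.1Q = 71.7 - 2.5Q → Q_m = 11.6786.
Social marginal benefit = demand − MEC = 59.5 - 3.5Q.
Set SMB = MC: 59.5 - 3.5Q = 6.3 + 3.1Q → Q* = 8.0606.
Between Q* and Q_m the wedge MC − SMB runs linearly from 0 to MEC(Q_m), so the loss is a triangle.
DWL = ½ × 3.6180 × 23.8786 = 43.1964.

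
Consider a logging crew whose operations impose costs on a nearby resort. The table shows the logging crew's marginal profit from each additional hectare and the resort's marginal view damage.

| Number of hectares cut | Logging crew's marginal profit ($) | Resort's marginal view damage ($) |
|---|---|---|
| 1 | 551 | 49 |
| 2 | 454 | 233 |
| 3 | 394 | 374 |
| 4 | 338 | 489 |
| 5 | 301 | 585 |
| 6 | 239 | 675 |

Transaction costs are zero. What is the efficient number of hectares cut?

Bargaining reaches the level where marginal profit last exceeds marginal view damage.
That holds through level 3 (394 ≥ 374) but not at 4 (338 < 489).

3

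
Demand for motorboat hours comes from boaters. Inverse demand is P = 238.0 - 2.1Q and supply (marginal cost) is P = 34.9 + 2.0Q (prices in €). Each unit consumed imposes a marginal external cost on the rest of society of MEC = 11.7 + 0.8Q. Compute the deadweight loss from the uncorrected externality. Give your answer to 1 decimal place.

Market equilibrium (private): 34.9 + 2.0Q = 238.0 - 2.1Q → Q_m = 49.5366.
Social marginal benefit = demand − MEC = 226.3 - 2.9Q.
Set SMB = MC: 226.3 - 2.9Q = 34.9 + 2.0Q → Q* = 39.0612.
The loss is the area between SMB and MC from Q* to Q_m; with linear curves that's a triangle of height MEC(Q_m).
DWL = ½ × 10.4754 × 51.3293 = 268.8475.

DWL = €268.8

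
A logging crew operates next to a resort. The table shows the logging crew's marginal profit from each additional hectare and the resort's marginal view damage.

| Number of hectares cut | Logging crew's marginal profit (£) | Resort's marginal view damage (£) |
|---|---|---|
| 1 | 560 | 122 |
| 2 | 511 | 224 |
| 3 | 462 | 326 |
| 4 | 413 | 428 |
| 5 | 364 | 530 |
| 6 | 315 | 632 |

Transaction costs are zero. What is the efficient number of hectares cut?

3

Bargaining reaches the level where marginal profit last exceeds marginal view damage.
That holds through level 3 (462 ≥ 326) but not at 4 (413 < 428).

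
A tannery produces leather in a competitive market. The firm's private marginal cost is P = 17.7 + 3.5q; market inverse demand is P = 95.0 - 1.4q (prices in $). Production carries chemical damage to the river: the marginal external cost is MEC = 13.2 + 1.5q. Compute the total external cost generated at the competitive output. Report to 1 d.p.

Market equilibrium (private): 17.7 + 3.5q = 95.0 - 1.4q → q_m = 15.7755.
Total external cost = ∫₀^{q_m} (13.2 + 1.5q) dq = 13.2×15.7755 + ½×1.5×15.7755² = 394.8864.

$394.9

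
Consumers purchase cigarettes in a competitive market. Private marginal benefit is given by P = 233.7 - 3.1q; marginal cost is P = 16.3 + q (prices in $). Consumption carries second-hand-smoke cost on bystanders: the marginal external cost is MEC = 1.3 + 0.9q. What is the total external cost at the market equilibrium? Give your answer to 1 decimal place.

$1334.1

Market equilibrium (private): 16.3 + q = 233.7 - 3.1q → q_m = 53.0244.
Total external cost = ∫₀^{q_m} (1.3 + 0.9q) dq = 1.3×53.0244 + ½×0.9×53.0244² = 1334.1459.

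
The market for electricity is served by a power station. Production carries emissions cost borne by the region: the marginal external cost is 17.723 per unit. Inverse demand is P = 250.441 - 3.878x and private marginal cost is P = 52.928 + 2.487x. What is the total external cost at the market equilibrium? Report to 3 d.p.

549.964

Market equilibrium (private): 52.928 + 2.487x = 250.441 - 3.878x → x_m = 31.0311.
Total external cost = MEC × x_m = 17.723 × 31.0311 = 549.9642.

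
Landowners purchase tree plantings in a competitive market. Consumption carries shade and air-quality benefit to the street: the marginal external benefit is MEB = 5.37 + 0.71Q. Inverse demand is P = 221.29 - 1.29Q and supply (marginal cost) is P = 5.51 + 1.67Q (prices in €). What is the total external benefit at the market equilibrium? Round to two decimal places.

Market equilibrium (private): 5.51 + 1.67Q = 221.29 - 1.29Q → Q_m = 72.8986.
Total external benefit = ∫₀^{Q_m} (5.37 + 0.71Q) dQ = 5.37×72.8986 + ½×0.71×72.8986² = 2278.0086.

€2278.01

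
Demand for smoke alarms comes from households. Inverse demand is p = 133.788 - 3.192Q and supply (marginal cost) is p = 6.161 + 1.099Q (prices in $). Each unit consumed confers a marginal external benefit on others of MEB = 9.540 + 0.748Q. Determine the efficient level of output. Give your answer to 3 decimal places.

Social marginal benefit = demand + MEB = 143.328 - 2.444Q.
Set SMB = MC: 143.328 - 2.444Q = 6.161 + 1.099Q → Q* = 38.7149.

Q* = 38.715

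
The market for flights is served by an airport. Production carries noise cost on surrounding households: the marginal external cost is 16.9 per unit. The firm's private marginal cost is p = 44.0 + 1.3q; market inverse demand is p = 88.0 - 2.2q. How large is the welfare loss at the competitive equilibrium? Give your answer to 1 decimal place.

Market equilibrium (private): 44.0 + 1.3q = 88.0 - 2.2q → q_m = 12.5714.
Social marginal cost = private MC + MEC = 60.9 + 1.3q.
Set SMC = demand: 60.9 + 1.3q = 88.0 - 2.2q → q* = 7.7429.
The loss is the area between SMC and demand from q* to q_m; with linear curves that's a triangle of height MEC(q_m).
DWL = ½ × 4.8285 × 16.9000 = 40.8008.

DWL = 40.8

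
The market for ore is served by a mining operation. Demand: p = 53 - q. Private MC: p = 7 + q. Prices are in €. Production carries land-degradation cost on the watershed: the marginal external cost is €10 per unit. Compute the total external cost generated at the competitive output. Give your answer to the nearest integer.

Market equilibrium (private): 7 + q = 53 - q → q_m = 23.0000.
Total external cost = MEC × q_m = 10 × 23.0000 = 230.0000.

€230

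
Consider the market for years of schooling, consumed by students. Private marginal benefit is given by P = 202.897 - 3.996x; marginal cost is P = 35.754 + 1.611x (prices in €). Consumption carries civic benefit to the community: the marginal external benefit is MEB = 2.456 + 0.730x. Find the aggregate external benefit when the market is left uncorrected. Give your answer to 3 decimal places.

€397.558

Market equilibrium (private): 35.754 + 1.611x = 202.897 - 3.996x → x_m = 29.8097.
Total external benefit = ∫₀^{x_m} (2.456 + 0.730x) dx = 2.456×29.8097 + ½×0.730×29.8097² = 397.5583.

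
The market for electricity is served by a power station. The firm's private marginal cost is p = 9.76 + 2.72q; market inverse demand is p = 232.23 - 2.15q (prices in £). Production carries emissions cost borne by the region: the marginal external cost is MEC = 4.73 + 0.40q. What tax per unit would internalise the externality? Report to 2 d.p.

tax = £21.26 per unit

Social marginal cost = private MC + MEC = 14.49 + 3.12q.
Set SMC = demand: 14.49 + 3.12q = 232.23 - 2.15q → q* = 41.3169.
The Pigouvian tax equals MEC at q*: 4.73 + 0.40×41.3169 = 21.2568.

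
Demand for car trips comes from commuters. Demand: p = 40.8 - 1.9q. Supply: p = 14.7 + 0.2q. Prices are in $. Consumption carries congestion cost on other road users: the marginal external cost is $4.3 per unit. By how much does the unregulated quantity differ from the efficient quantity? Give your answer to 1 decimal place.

2.0 units

Market equilibrium (private): 14.7 + 0.2q = 40.8 - 1.9q → q_m = 12.4286.
Social marginal benefit = demand − MEC = 36.5 - 1.9q.
Set SMB = MC: 36.5 - 1.9q = 14.7 + 0.2q → q* = 10.3810.
Gap = |12.4286 − 10.3810| = 2.0476.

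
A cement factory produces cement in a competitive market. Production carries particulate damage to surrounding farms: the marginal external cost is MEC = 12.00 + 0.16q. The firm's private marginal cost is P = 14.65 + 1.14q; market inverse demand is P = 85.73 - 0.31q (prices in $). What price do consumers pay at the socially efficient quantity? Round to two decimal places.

P = $74.35

Social marginal cost = private MC + MEC = 26.65 + 1.30q.
Set SMC = demand: 26.65 + 1.30q = 85.73 - 0.31q → q* = 36.6957.
Consumer price on the demand curve at q*: 85.73 − 0.31×36.6957 = 74.3543.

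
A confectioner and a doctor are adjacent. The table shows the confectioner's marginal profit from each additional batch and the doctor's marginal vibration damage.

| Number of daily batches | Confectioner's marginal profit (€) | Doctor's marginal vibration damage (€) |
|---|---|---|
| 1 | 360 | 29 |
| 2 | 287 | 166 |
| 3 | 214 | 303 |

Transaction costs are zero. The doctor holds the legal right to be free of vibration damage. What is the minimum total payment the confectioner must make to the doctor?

€195

Efficient level: marginal profit ≥ marginal vibration damage through level 2, so k* = 2.
With the doctor holding the right, the confectioner must at least compensate total damage at k*: 29 + 166 = 195.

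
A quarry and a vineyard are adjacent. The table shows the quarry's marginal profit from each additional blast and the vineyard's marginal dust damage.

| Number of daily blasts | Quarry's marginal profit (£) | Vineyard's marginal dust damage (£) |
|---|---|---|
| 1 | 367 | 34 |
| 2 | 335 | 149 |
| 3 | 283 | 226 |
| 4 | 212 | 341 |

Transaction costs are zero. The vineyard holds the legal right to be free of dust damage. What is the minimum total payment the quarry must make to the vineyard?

£409

Efficient level: marginal profit ≥ marginal dust damage through level 3, so k* = 3.
With the vineyard holding the right, the quarry must at least compensate total damage at k*: 34 + 149 + 226 = 409.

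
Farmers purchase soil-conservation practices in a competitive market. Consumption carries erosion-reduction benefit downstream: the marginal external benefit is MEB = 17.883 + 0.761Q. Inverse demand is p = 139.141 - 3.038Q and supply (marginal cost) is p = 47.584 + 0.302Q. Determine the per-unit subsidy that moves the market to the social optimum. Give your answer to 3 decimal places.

Social marginal benefit = demand + MEB = 157.024 - 2.277Q.
Set SMB = MC: 157.024 - 2.277Q = 47.584 + 0.302Q → Q* = 42.4351.
The Pigouvian subsidy equals MEB at Q*: 17.883 + 0.761×42.4351 = 50.1761.

subsidy = 50.176 per unit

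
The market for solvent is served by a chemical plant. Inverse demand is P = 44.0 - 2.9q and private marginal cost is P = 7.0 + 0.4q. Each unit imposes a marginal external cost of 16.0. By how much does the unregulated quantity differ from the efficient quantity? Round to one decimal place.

4.8 units

Market equilibrium (private): 7.0 + 0.4q = 44.0 - 2.9q → q_m = 11.2121.
Social marginal cost = private MC + MEC = 23.0 + 0.4q.
Set SMC = demand: 23.0 + 0.4q = 44.0 - 2.9q → q* = 6.3636.
Gap = |11.2121 − 6.3636| = 4.8485.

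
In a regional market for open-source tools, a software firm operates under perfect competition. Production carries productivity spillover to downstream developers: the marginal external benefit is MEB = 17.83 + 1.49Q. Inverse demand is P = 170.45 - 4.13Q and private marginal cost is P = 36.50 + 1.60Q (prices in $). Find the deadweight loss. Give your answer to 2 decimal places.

Market equilibrium (private): 36.50 + 1.60Q = 170.45 - 4.13Q → Q_m = 23.3770.
Social marginal cost = private MC − MEB = 18.67 + 0.11Q.
Set SMC = demand: 18.67 + 0.11Q = 170.45 - 4.13Q → Q* = 35.7972.
The welfare-loss triangle has base |Q_m − Q*| and height MEB(Q_m) (the vertical gap between SMC and demand is zero at Q* and MEB at Q_m).
DWL = ½ × 12.4202 × 52.6617 = 327.0344.

DWL = $327.03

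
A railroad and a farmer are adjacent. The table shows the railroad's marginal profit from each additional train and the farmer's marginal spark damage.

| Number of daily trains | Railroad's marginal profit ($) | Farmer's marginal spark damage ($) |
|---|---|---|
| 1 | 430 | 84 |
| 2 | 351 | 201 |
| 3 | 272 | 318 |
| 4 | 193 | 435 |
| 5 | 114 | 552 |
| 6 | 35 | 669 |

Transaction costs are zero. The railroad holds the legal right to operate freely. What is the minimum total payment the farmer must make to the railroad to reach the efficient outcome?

$614

Left alone the railroad would choose level 6 (marginal profit stays positive).
Efficient level: k* = 2 (marginal profit ≥ marginal spark damage through 2).
The farmer must at least cover the railroad's forgone profit from cutting 6→2: 272 + 193 + 114 + 35 = 614.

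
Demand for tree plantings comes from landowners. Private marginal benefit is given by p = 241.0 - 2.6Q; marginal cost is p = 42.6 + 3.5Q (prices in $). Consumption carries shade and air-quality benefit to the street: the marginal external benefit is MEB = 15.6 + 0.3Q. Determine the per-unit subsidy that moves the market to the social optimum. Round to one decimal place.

Social marginal benefit = demand + MEB = 256.6 - 2.3Q.
Set SMB = MC: 256.6 - 2.3Q = 42.6 + 3.5Q → Q* = 36.8966.
The Pigouvian subsidy equals MEB at Q*: 15.6 + 0.3×36.8966 = 26.6690.

subsidy = $26.7 per unit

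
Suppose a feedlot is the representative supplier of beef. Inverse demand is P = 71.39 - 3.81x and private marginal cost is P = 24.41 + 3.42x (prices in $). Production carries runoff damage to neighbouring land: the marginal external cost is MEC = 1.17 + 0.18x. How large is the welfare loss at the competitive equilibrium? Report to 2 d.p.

DWL = $0.37

Market equilibrium (private): 24.41 + 3.42x = 71.39 - 3.81x → x_m = 6.4979.
Social marginal cost = private MC + MEC = 25.58 + 3.60x.
Set SMC = demand: 25.58 + 3.60x = 71.39 - 3.81x → x* = 6.1822.
Between x* and x_m the wedge SMC − demand runs linearly from 0 to MEC(x_m), so the loss is a triangle.
DWL = ½ × 0.3157 × 2.3396 = 0.3693.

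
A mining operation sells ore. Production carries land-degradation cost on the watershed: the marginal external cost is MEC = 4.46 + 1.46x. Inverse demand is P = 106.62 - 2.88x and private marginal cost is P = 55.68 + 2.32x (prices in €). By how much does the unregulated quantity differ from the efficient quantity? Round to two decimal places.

2.82 units

Market equilibrium (private): 55.68 + 2.32x = 106.62 - 2.88x → x_m = 9.7962.
Social marginal cost = private MC + MEC = 60.14 + 3.78x.
Set SMC = demand: 60.14 + 3.78x = 106.62 - 2.88x → x* = 6.9790.
Gap = |9.7962 − 6.9790| = 2.8172.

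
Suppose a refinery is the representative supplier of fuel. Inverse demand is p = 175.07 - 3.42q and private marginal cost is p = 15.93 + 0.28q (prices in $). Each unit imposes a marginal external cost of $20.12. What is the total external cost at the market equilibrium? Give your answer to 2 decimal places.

$865.38

Market equilibrium (private): 15.93 + 0.28q = 175.07 - 3.42q → q_m = 43.0108.
Total external cost = MEC × q_m = 20.12 × 43.0108 = 865.3773.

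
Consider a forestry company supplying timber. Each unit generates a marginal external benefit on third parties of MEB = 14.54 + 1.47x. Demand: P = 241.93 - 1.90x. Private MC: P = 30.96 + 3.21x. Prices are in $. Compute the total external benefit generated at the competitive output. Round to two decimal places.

$1853.11

Market equilibrium (private): 30.96 + 3.21x = 241.93 - 1.90x → x_m = 41.2857.
Total external benefit = ∫₀^{x_m} (14.54 + 1.47x) dx = 14.54×41.2857 + ½×1.47×41.2857² = 1853.1082.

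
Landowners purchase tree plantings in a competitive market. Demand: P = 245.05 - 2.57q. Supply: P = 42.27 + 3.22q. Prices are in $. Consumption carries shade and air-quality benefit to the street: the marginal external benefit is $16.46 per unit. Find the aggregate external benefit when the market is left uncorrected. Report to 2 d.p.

Market equilibrium (private): 42.27 + 3.22q = 245.05 - 2.57q → q_m = 35.0225.
Total external benefit = MEB × q_m = 16.46 × 35.0225 = 576.4704.

$576.47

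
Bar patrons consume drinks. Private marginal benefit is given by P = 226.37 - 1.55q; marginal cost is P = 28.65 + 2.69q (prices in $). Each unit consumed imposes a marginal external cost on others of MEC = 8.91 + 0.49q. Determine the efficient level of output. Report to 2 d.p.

q* = 39.92

Social marginal benefit = demand − MEC = 217.46 - 2.04q.
Set SMB = MC: 217.46 - 2.04q = 28.65 + 2.69q → q* = 39.9175.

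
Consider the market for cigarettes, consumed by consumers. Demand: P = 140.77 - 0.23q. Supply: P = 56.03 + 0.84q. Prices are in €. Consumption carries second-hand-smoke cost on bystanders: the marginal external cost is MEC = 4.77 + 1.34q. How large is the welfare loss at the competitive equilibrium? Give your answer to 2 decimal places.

Market equilibrium (private): 56.03 + 0.84q = 140.77 - 0.23q → q_m = 79.1963.
Social marginal benefit = demand − MEC = 136.00 - 1.57q.
Set SMB = MC: 136.00 - 1.57q = 56.03 + 0.84q → q* = 33.1826.
Between q* and q_m the wedge MC − SMB runs linearly from 0 to MEC(q_m), so the loss is a triangle.
DWL = ½ × 46.0137 × 110.8930 = 2551.2986.

DWL = €2551.30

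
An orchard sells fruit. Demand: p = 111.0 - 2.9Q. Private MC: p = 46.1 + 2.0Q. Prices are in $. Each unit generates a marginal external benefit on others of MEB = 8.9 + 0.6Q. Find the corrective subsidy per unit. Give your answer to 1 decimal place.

Social marginal cost = private MC − MEB = 37.2 + 1.4Q.
Set SMC = demand: 37.2 + 1.4Q = 111.0 - 2.9Q → Q* = 17.1628.
The Pigouvian subsidy equals MEB at Q*: 8.9 + 0.6×17.1628 = 19.1977.

subsidy = $19.2 per unit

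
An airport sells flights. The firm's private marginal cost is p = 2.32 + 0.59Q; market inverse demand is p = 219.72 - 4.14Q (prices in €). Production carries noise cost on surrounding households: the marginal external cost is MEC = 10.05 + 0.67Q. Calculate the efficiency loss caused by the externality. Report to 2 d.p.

DWL = €154.47

Market equilibrium (private): 2.32 + 0.59Q = 219.72 - 4.14Q → Q_m = 45.9619.
Social marginal cost = private MC + MEC = 12.37 + 1.26Q.
Set SMC = demand: 12.37 + 1.26Q = 219.72 - 4.14Q → Q* = 38.3981.
Height of the DWL triangle at Q_m is SMC(Q_m) − demand(Q_m) = MEC(Q_m) = 40.8445.
DWL = ½ × 7.5638 × 40.8445 = 154.4698.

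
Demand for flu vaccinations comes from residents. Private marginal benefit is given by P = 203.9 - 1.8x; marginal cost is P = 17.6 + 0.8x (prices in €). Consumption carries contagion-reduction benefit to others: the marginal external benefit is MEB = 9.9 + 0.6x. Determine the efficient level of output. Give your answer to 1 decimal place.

Social marginal benefit = demand + MEB = 213.8 - 1.2x.
Set SMB = MC: 213.8 - 1.2x = 17.6 + 0.8x → x* = 98.1000.

x* = 98.1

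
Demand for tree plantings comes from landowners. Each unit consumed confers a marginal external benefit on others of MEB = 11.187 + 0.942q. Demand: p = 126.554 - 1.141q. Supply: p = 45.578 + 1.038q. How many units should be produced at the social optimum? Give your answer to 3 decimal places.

q* = 74.505

Social marginal benefit = demand + MEB = 137.741 - 0.199q.
Set SMB = MC: 137.741 - 0.199q = 45.578 + 1.038q → q* = 74.5053.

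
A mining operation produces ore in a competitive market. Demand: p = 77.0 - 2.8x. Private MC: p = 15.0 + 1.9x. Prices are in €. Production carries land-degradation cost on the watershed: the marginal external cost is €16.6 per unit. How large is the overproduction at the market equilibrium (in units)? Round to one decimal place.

3.5 units

Market equilibrium (private): 15.0 + 1.9x = 77.0 - 2.8x → x_m = 13.1915.
Social marginal cost = private MC + MEC = 31.6 + 1.9x.
Set SMC = demand: 31.6 + 1.9x = 77.0 - 2.8x → x* = 9.6596.
Gap = |13.1915 − 9.6596| = 3.5319.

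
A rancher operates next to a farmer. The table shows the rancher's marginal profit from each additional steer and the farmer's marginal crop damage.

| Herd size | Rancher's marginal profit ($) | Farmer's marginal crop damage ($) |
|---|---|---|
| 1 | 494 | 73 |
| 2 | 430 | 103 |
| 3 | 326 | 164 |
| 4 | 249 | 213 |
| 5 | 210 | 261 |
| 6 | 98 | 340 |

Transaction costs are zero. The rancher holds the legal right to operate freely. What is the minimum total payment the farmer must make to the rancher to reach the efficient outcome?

Left alone the rancher would choose level 6 (marginal profit stays positive).
Efficient level: k* = 4 (marginal profit ≥ marginal crop damage through 4).
The farmer must at least cover the rancher's forgone profit from cutting 6→4: 210 + 98 = 308.

$308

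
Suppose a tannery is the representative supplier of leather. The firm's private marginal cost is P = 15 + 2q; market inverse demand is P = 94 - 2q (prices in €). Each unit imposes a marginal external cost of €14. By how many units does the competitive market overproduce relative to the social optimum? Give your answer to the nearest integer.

Market equilibrium (private): 15 + 2q = 94 - 2q → q_m = 19.7500.
Social marginal cost = private MC + MEC = 29 + 2q.
Set SMC = demand: 29 + 2q = 94 - 2q → q* = 16.2500.
Gap = |19.7500 − 16.2500| = 3.5000.

4 units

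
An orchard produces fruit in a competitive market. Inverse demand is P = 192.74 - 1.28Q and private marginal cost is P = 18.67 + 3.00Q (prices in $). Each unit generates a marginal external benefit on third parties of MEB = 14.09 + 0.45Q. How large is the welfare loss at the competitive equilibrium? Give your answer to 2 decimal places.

DWL = $136.97

Market equilibrium (private): 18.67 + 3.00Q = 192.74 - 1.28Q → Q_m = 40.6706.
Social marginal cost = private MC − MEB = 4.58 + 2.55Q.
Set SMC = demand: 4.58 + 2.55Q = 192.74 - 1.28Q → Q* = 49.1279.
The welfare-loss triangle has base |Q_m − Q*| and height MEB(Q_m) (the vertical gap between SMC and demand is zero at Q* and MEB at Q_m).
DWL = ½ × 8.4573 × 32.3918 = 136.9736.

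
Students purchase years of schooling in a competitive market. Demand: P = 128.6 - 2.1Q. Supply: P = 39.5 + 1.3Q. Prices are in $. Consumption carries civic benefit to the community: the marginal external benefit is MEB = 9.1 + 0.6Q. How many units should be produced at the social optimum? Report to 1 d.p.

Q* = 35.1

Social marginal benefit = demand + MEB = 137.7 - 1.5Q.
Set SMB = MC: 137.7 - 1.5Q = 39.5 + 1.3Q → Q* = 35.0714.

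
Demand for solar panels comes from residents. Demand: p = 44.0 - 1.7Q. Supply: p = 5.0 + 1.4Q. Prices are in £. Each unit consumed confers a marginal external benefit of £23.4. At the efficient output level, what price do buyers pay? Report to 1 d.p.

P = £9.8

Social marginal benefit = demand + MEB = 67.4 - 1.7Q.
Set SMB = MC: 67.4 - 1.7Q = 5.0 + 1.4Q → Q* = 20.1290.
Consumer price on the demand curve at Q*: 44.0 − 1.7×20.1290 = 9.7807.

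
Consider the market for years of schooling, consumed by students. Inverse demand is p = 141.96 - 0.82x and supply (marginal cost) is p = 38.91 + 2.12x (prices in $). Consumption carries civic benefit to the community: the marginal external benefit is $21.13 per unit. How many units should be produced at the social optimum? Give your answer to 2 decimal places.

x* = 42.24

Social marginal benefit = demand + MEB = 163.09 - 0.82x.
Set SMB = MC: 163.09 - 0.82x = 38.91 + 2.12x → x* = 42.2381.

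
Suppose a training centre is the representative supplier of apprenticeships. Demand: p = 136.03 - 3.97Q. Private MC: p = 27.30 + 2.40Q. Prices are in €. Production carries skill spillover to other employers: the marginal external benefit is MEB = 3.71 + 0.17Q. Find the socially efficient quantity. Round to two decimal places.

Social marginal cost = private MC − MEB = 23.59 + 2.23Q.
Set SMC = demand: 23.59 + 2.23Q = 136.03 - 3.97Q → Q* = 18.1355.

Q* = 18.14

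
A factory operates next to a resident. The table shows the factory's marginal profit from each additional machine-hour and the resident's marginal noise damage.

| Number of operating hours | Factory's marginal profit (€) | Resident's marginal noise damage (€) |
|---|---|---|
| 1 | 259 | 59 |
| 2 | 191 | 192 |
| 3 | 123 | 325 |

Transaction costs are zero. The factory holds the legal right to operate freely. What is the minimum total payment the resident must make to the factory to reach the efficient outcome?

Left alone the factory would choose level 3 (marginal profit stays positive).
Efficient level: k* = 1 (marginal profit ≥ marginal noise damage through 1).
The resident must at least cover the factory's forgone profit from cutting 3→1: 191 + 123 = 314.

€314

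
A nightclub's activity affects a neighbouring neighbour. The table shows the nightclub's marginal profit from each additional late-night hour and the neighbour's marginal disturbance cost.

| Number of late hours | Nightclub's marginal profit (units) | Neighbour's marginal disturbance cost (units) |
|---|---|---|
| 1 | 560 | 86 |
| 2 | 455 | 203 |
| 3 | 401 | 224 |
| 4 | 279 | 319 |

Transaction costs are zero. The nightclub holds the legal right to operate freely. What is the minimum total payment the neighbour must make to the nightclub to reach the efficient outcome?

Left alone the nightclub would choose level 4 (marginal profit stays positive).
Efficient level: k* = 3 (marginal profit ≥ marginal disturbance cost through 3).
The neighbour must at least cover the nightclub's forgone profit from cutting 4→3: 279 = 279.

279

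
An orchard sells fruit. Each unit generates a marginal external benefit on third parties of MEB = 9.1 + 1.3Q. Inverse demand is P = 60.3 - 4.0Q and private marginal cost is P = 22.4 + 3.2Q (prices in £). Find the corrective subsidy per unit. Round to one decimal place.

subsidy = £19.5 per unit

Social marginal cost = private MC − MEB = 13.3 + 1.9Q.
Set SMC = demand: 13.3 + 1.9Q = 60.3 - 4.0Q → Q* = 7.9661.
The Pigouvian subsidy equals MEB at Q*: 9.1 + 1.3×7.9661 = 19.4559.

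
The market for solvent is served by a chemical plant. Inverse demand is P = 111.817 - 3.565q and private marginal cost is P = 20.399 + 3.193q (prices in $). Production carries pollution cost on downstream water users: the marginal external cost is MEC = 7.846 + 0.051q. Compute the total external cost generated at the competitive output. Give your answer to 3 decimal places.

$110.802

Market equilibrium (private): 20.399 + 3.193q = 111.817 - 3.565q → q_m = 13.5274.
Total external cost = ∫₀^{q_m} (7.846 + 0.051q) dq = 7.846×13.5274 + ½×0.051×13.5274² = 110.8022.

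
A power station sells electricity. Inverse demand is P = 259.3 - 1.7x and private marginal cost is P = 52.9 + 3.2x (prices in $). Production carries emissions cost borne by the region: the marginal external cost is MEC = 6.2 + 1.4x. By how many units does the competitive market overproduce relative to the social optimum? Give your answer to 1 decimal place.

10.3 units

Market equilibrium (private): 52.9 + 3.2x = 259.3 - 1.7x → x_m = 42.1224.
Social marginal cost = private MC + MEC = 59.1 + 4.6x.
Set SMC = demand: 59.1 + 4.6x = 259.3 - 1.7x → x* = 31.7778.
Gap = |42.1224 − 31.7778| = 10.3446.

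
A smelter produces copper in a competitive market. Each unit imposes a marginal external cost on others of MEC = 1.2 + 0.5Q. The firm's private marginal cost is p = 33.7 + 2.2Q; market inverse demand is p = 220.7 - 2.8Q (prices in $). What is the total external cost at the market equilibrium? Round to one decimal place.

$394.6

Market equilibrium (private): 33.7 + 2.2Q = 220.7 - 2.8Q → Q_m = 37.4000.
Total external cost = ∫₀^{Q_m} (1.2 + 0.5Q) dQ = 1.2×37.4000 + ½×0.5×37.4000² = 394.5700.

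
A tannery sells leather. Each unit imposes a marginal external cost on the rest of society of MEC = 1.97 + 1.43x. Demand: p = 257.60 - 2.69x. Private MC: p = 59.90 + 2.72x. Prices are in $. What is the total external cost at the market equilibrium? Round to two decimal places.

Market equilibrium (private): 59.90 + 2.72x = 257.60 - 2.69x → x_m = 36.5434.
Total external cost = ∫₀^{x_m} (1.97 + 1.43x) dx = 1.97×36.5434 + ½×1.43×36.5434² = 1026.8159.

$1026.82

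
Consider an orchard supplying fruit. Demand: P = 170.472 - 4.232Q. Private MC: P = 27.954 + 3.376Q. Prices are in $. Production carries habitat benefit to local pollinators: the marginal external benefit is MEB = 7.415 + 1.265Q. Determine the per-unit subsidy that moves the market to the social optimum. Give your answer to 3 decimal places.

subsidy = $37.317 per unit

Social marginal cost = private MC − MEB = 20.539 + 2.111Q.
Set SMC = demand: 20.539 + 2.111Q = 170.472 - 4.232Q → Q* = 23.6376.
The Pigouvian subsidy equals MEB at Q*: 7.415 + 1.265×23.6376 = 37.3166.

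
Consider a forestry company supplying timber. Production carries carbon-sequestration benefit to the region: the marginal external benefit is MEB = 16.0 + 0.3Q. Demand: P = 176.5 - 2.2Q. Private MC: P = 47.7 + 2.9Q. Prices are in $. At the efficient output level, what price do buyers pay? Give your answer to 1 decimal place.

Social marginal cost = private MC − MEB = 31.7 + 2.6Q.
Set SMC = demand: 31.7 + 2.6Q = 176.5 - 2.2Q → Q* = 30.1667.
Consumer price on the demand curve at Q*: 176.5 − 2.2×30.1667 = 110.1333.

P = $110.1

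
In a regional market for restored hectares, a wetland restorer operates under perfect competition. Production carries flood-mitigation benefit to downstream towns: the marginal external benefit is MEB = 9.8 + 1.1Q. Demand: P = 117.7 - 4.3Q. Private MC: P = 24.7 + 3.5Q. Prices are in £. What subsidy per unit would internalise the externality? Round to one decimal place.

subsidy = £26.7 per unit

Social marginal cost = private MC − MEB = 14.9 + 2.4Q.
Set SMC = demand: 14.9 + 2.4Q = 117.7 - 4.3Q → Q* = 15.3433.
The Pigouvian subsidy equals MEB at Q*: 9.8 + 1.1×15.3433 = 26.6776.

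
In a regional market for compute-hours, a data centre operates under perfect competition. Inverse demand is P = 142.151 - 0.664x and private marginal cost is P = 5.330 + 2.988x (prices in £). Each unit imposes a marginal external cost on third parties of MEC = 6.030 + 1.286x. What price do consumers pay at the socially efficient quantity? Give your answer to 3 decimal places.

Social marginal cost = private MC + MEC = 11.360 + 4.274x.
Set SMC = demand: 11.360 + 4.274x = 142.151 - 0.664x → x* = 26.4866.
Consumer price on the demand curve at x*: 142.151 − 0.664×26.4866 = 124.5639.

P = £124.564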